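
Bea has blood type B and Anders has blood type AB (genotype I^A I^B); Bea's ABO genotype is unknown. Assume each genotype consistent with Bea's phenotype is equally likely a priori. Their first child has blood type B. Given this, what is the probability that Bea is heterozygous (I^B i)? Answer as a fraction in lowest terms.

1/2

Possible genotypes: Bea ∈ {I^B I^B, I^B i}; Anders ∈ {I^A I^B}.
Weight each parental genotype pair by prior × P(type-B child):
  I^B I^B × I^A I^B: posterior weight 1/2.
  I^B i × I^A I^B: posterior weight 1/2.
Sum the posterior weight over pairs where Bea is I^B i: 1/2.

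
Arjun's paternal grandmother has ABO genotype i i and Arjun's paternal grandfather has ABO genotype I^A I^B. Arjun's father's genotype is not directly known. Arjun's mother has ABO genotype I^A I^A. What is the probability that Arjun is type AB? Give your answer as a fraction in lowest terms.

1/4

Arjun's father's ABO genotype from i i × I^A I^B: 1/2 I^A i, 1/2 I^B i.
Crossing each possibility with the mother I^A I^A and summing P(type AB): 1/2·0 + 1/2·1/2 = 1/4.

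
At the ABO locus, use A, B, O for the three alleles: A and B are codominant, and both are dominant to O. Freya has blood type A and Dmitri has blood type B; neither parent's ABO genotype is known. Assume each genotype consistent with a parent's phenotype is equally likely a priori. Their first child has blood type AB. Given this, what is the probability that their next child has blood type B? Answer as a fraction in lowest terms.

5/36

Possible genotypes: Freya ∈ {AA, AO}; Dmitri ∈ {BB, BO}.
Weight each parental genotype pair by prior × P(type-AB child):
  AA × BB: posterior weight 4/9; P(next child type B) = 0.
  AA × BO: posterior weight 2/9; P(next child type B) = 0.
  AO × BB: posterior weight 2/9; P(next child type B) = 1/2.
  AO × BO: posterior weight 1/9; P(next child type B) = 1/4.
Weighted sum = 5/36.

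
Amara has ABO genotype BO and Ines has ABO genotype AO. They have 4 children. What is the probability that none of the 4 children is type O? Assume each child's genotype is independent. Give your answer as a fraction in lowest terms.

81/256

ABO cross BO × AO → 1/4 O, 1/4 A, 1/4 B, 1/4 AB.
So P(type O) = 1/4 per child.
P(not type O) = 3/4 for one child; (3/4)^4 = 81/256.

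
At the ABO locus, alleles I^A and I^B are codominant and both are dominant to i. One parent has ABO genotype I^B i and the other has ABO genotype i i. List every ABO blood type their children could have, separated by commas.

O, B

Gametes from I^B i × i i give offspring ABO genotypes I^B i, i i, i.e. phenotypes O, B.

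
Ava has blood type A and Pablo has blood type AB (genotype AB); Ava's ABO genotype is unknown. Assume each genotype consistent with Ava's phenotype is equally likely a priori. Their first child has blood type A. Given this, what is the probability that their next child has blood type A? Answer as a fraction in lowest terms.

Possible genotypes: Ava ∈ {AA, AO}; Pablo ∈ {AB}.
Weight each parental genotype pair by prior × P(type-A child):
  AA × AB: posterior weight 1/2; P(next child type A) = 1/2.
  AO × AB: posterior weight 1/2; P(next child type A) = 1/2.
Weighted sum = 1/2.

1/2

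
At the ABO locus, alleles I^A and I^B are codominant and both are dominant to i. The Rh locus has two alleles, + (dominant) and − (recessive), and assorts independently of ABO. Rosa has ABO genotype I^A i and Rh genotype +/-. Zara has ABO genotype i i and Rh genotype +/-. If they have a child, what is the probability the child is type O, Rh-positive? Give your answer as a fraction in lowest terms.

ABO cross I^A i × i i → offspring phenotypes: 1/2 O, 1/2 A.
Rh cross +/- × +/- → 3/4 Rh+, 1/4 Rh-.
Independent loci: P(type O, Rh-positive) = 1/2 × 3/4 = 3/8.

3/8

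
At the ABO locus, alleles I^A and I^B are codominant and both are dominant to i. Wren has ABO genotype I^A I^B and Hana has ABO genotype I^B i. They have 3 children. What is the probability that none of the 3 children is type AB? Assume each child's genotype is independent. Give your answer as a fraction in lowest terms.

ABO cross I^A I^B × I^B i → 1/4 A, 1/2 B, 1/4 AB.
So P(type AB) = 1/4 per child.
P(not type AB) = 3/4 for one child; (3/4)^3 = 27/64.

27/64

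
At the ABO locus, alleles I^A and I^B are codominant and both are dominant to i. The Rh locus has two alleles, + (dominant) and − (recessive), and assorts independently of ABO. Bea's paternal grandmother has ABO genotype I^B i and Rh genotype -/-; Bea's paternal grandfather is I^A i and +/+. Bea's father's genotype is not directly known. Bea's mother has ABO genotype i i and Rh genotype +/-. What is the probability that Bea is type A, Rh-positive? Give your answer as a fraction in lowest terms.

Bea's father's ABO genotype from I^B i × I^A i: 1/4 I^A I^B, 1/4 I^A i, 1/4 I^B i, 1/4 i i.
Crossing each possibility with the mother i i and summing P(type A): 1/4·1/2 + 1/4·1/2 + 1/4·0 + 1/4·0 = 1/4.
Similarly for Rh via the father's Rh distribution: P(Rh+) = 3/4.
Independent loci: 1/4 × 3/4 = 3/16.

3/16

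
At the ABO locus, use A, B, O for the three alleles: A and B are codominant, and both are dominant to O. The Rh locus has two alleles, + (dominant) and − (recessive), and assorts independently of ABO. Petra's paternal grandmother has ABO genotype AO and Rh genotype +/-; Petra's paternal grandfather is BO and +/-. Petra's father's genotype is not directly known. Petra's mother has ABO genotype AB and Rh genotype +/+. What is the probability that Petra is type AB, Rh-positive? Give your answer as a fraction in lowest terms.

1/4

Petra's father's ABO genotype from AO × BO: 1/4 AB, 1/4 AO, 1/4 BO, 1/4 OO.
Crossing each possibility with the mother AB and summing P(type AB): 1/4·1/2 + 1/4·1/4 + 1/4·1/4 + 1/4·0 = 1/4.
Similarly for Rh via the father's Rh distribution: P(Rh+) = 1.
Independent loci: 1/4 × 1 = 1/4.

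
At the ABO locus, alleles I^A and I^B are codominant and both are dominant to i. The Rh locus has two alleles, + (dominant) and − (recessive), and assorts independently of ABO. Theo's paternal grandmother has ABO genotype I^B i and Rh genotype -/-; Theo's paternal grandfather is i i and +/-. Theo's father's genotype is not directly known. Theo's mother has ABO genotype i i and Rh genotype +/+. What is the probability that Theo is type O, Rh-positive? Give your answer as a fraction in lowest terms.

3/4

Theo's father's ABO genotype from I^B i × i i: 1/2 I^B i, 1/2 i i.
Crossing each possibility with the mother i i and summing P(type O): 1/2·1/2 + 1/2·1 = 3/4.
Similarly for Rh via the father's Rh distribution: P(Rh+) = 1.
Independent loci: 3/4 × 1 = 3/4.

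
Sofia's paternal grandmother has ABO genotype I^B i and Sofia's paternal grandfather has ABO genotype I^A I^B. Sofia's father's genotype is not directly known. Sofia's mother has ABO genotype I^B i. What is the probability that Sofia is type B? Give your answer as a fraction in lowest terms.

5/8

Sofia's father's ABO genotype from I^B i × I^A I^B: 1/4 I^A I^B, 1/4 I^A i, 1/4 I^B I^B, 1/4 I^B i.
Crossing each possibility with the mother I^B i and summing P(type B): 1/4·1/2 + 1/4·1/4 + 1/4·1 + 1/4·3/4 = 5/8.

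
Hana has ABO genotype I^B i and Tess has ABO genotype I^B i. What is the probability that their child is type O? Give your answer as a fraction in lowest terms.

ABO cross I^B i × I^B i → offspring phenotypes: 1/4 O, 3/4 B.
So P(type O) = 1/4.

1/4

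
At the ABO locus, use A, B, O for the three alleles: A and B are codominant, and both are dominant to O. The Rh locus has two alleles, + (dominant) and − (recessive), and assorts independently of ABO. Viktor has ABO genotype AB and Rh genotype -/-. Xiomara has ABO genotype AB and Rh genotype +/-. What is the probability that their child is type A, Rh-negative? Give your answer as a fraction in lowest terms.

1/8

ABO cross AB × AB → offspring phenotypes: 1/4 A, 1/4 B, 1/2 AB.
Rh cross -/- × +/- → 1/2 Rh+, 1/2 Rh-.
Independent loci: P(type A, Rh-negative) = 1/4 × 1/2 = 1/8.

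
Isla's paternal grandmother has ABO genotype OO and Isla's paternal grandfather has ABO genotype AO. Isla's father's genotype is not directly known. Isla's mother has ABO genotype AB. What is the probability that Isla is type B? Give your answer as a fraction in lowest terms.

3/8

Isla's father's ABO genotype from OO × AO: 1/2 AO, 1/2 OO.
Crossing each possibility with the mother AB and summing P(type B): 1/2·1/4 + 1/2·1/2 = 3/8.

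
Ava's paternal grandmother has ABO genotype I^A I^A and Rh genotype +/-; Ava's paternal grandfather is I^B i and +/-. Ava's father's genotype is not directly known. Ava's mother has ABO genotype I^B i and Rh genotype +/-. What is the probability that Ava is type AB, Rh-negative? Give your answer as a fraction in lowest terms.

Ava's father's ABO genotype from I^A I^A × I^B i: 1/2 I^A I^B, 1/2 I^A i.
Crossing each possibility with the mother I^B i and summing P(type AB): 1/2·1/4 + 1/2·1/4 = 1/4.
Similarly for Rh via the father's Rh distribution: P(Rh-) = 1/4.
Independent loci: 1/4 × 1/4 = 1/16.

1/16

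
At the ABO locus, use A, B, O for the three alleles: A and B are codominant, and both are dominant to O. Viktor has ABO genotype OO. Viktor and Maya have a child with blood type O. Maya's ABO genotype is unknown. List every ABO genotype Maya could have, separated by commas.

AO, BO, OO

For each candidate genotype of Maya, check whether crossing it with OO can produce every observed child phenotype.
  AA → possible child types {A} ✗
  AB → possible child types {A, B} ✗
  AO → possible child types {O, A} ✓
  BB → possible child types {B} ✗
  BO → possible child types {O, B} ✓
  OO → possible child types {O} ✓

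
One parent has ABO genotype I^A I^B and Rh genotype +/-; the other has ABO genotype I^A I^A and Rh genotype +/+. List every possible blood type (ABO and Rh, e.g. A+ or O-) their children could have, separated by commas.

Gametes from I^A I^B × I^A I^A give offspring ABO genotypes I^A I^A, I^A I^B, i.e. phenotypes A, AB.
Rh cross +/- × +/+ → phenotypes Rh+.
Combining independently: A+, AB+.

A+, AB+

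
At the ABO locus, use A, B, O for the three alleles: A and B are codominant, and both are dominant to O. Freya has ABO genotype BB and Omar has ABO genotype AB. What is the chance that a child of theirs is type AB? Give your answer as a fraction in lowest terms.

1/2

ABO cross BB × AB → offspring phenotypes: 1/2 B, 1/2 AB.
So P(type AB) = 1/2.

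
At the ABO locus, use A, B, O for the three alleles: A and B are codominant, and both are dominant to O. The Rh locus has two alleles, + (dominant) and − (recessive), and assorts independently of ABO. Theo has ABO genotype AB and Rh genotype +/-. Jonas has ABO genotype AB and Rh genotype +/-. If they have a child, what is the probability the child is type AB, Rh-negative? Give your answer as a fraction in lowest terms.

1/8

ABO cross AB × AB → offspring phenotypes: 1/4 A, 1/4 B, 1/2 AB.
Rh cross +/- × +/- → 3/4 Rh+, 1/4 Rh-.
Independent loci: P(type AB, Rh-negative) = 1/2 × 1/4 = 1/8.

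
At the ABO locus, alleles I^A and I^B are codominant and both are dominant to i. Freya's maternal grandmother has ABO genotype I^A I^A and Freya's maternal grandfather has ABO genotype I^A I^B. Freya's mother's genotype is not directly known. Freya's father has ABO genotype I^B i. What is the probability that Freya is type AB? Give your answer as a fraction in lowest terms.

Freya's mother's ABO genotype from I^A I^A × I^A I^B: 1/2 I^A I^A, 1/2 I^A I^B.
Crossing each possibility with the father I^B i and summing P(type AB): 1/2·1/2 + 1/2·1/4 = 3/8.

3/8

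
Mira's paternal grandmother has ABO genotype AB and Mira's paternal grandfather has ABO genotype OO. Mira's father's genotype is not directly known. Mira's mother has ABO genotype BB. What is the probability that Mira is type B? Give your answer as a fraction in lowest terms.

3/4

Mira's father's ABO genotype from AB × OO: 1/2 AO, 1/2 BO.
Crossing each possibility with the mother BB and summing P(type B): 1/2·1/2 + 1/2·1 = 3/4.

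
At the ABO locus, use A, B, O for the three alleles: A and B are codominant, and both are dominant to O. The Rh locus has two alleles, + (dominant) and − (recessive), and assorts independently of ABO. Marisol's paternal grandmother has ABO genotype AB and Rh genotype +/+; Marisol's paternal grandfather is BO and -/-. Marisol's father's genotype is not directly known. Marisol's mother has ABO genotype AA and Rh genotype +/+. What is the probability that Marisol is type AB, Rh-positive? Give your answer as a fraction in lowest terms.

1/2

Marisol's father's ABO genotype from AB × BO: 1/4 AB, 1/4 AO, 1/4 BB, 1/4 BO.
Crossing each possibility with the mother AA and summing P(type AB): 1/4·1/2 + 1/4·0 + 1/4·1 + 1/4·1/2 = 1/2.
Similarly for Rh via the father's Rh distribution: P(Rh+) = 1.
Independent loci: 1/2 × 1 = 1/2.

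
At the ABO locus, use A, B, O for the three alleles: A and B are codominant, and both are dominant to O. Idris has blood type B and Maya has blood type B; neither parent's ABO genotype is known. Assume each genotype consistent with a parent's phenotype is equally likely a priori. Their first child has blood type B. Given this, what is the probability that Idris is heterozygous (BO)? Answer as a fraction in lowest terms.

Possible genotypes: Idris ∈ {BB, BO}; Maya ∈ {BB, BO}.
Weight each parental genotype pair by prior × P(type-B child):
  BB × BB: posterior weight 4/15.
  BB × BO: posterior weight 4/15.
  BO × BB: posterior weight 4/15.
  BO × BO: posterior weight 1/5.
Sum the posterior weight over pairs where Idris is BO: 7/15.

7/15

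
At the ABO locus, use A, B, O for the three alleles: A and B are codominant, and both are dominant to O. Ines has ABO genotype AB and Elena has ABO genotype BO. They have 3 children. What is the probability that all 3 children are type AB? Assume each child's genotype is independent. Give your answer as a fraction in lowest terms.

1/64

ABO cross AB × BO → 1/4 A, 1/2 B, 1/4 AB.
So P(type AB) = 1/4 per child.
All 3 independent: (1/4)^3 = 1/64.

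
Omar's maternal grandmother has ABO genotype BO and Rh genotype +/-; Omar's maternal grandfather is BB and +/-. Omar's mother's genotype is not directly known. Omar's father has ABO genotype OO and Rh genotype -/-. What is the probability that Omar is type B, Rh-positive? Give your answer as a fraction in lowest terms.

3/8

Omar's mother's ABO genotype from BO × BB: 1/2 BB, 1/2 BO.
Crossing each possibility with the father OO and summing P(type B): 1/2·1 + 1/2·1/2 = 3/4.
Similarly for Rh via the mother's Rh distribution: P(Rh+) = 1/2.
Independent loci: 3/4 × 1/2 = 3/8.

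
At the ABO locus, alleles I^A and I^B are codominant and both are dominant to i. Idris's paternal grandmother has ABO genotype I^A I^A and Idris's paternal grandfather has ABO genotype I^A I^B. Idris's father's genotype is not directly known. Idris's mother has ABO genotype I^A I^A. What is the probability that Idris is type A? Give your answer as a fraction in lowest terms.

3/4

Idris's father's ABO genotype from I^A I^A × I^A I^B: 1/2 I^A I^A, 1/2 I^A I^B.
Crossing each possibility with the mother I^A I^A and summing P(type A): 1/2·1 + 1/2·1/2 = 3/4.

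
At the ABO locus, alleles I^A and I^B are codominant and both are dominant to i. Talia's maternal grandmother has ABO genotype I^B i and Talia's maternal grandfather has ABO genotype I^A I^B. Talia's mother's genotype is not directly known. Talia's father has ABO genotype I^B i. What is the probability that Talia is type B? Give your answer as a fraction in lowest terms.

5/8

Talia's mother's ABO genotype from I^B i × I^A I^B: 1/4 I^A I^B, 1/4 I^A i, 1/4 I^B I^B, 1/4 I^B i.
Crossing each possibility with the father I^B i and summing P(type B): 1/4·1/2 + 1/4·1/4 + 1/4·1 + 1/4·3/4 = 5/8.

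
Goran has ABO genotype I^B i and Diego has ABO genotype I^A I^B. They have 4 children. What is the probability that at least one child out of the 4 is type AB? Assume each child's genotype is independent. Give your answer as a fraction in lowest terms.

ABO cross I^B i × I^A I^B → 1/4 A, 1/2 B, 1/4 AB.
So P(type AB) = 1/4 per child.
P(none) = (3/4)^4 = 81/256; P(at least one) = 1 − 81/256 = 175/256.

175/256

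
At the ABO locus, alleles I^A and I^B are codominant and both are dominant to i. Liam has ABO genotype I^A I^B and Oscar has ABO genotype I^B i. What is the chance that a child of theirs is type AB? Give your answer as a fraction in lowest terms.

1/4

ABO cross I^A I^B × I^B i → offspring phenotypes: 1/4 A, 1/2 B, 1/4 AB.
So P(type AB) = 1/4.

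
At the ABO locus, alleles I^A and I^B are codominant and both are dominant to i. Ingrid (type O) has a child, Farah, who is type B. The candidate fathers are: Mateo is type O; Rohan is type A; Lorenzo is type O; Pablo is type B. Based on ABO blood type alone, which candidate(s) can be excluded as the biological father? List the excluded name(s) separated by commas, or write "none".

A candidate is excluded only if no genotype consistent with his phenotype could produce a type B child with a type O mother.
Mateo (type O): no genotype consistent with that phenotype can produce a type-B child with a type-O mother.
Rohan (type A): no genotype consistent with that phenotype can produce a type-B child with a type-O mother.
Lorenzo (type O): no genotype consistent with that phenotype can produce a type-B child with a type-O mother.

Mateo, Rohan, Lorenzo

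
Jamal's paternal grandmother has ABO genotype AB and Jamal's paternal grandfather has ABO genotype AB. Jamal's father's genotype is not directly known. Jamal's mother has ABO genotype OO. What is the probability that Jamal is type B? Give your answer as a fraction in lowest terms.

Jamal's father's ABO genotype from AB × AB: 1/4 AA, 1/2 AB, 1/4 BB.
Crossing each possibility with the mother OO and summing P(type B): 1/4·0 + 1/2·1/2 + 1/4·1 = 1/2.

1/2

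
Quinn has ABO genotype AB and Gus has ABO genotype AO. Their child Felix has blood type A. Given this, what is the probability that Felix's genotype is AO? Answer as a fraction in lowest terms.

1/2

Cross AB × AO → 1/4 AA, 1/4 AB, 1/4 AO, 1/4 BO.
Type-A genotypes among offspring: AA (1/4), AO (1/4); total 1/2.
P(AO | type A) = (1/4) / (1/2) = 1/2.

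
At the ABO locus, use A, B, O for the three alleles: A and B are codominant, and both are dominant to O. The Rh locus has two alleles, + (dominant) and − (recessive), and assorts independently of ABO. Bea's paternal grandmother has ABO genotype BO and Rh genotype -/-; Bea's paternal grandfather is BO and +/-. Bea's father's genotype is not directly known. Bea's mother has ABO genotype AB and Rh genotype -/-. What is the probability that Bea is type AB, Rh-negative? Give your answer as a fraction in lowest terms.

Bea's father's ABO genotype from BO × BO: 1/4 BB, 1/2 BO, 1/4 OO.
Crossing each possibility with the mother AB and summing P(type AB): 1/4·1/2 + 1/2·1/4 + 1/4·0 = 1/4.
Similarly for Rh via the father's Rh distribution: P(Rh-) = 3/4.
Independent loci: 1/4 × 3/4 = 3/16.

3/16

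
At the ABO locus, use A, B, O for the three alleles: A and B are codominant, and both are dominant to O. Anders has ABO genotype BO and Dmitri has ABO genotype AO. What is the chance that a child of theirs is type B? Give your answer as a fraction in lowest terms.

ABO cross BO × AO → offspring phenotypes: 1/4 O, 1/4 A, 1/4 B, 1/4 AB.
So P(type B) = 1/4.

1/4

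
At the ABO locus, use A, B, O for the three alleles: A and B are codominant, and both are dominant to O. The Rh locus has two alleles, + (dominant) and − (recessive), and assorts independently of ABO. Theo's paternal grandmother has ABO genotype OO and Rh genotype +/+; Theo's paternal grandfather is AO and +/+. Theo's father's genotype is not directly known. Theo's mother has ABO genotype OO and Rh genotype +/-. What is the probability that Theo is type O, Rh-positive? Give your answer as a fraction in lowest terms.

3/4

Theo's father's ABO genotype from OO × AO: 1/2 AO, 1/2 OO.
Crossing each possibility with the mother OO and summing P(type O): 1/2·1/2 + 1/2·1 = 3/4.
Similarly for Rh via the father's Rh distribution: P(Rh+) = 1.
Independent loci: 3/4 × 1 = 3/4.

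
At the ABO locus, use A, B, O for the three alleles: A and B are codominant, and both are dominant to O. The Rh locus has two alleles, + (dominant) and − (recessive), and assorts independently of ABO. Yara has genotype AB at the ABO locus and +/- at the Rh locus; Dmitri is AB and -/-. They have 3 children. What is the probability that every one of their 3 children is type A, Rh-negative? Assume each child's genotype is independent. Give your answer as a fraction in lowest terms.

1/512

ABO cross AB × AB → 1/4 A, 1/4 B, 1/2 AB.
Rh cross +/- × -/- → 1/2 Rh+, 1/2 Rh-; so P(type A, Rh-negative) = 1/4 × 1/2 = 1/8 per child.
All 3 independent: (1/8)^3 = 1/512.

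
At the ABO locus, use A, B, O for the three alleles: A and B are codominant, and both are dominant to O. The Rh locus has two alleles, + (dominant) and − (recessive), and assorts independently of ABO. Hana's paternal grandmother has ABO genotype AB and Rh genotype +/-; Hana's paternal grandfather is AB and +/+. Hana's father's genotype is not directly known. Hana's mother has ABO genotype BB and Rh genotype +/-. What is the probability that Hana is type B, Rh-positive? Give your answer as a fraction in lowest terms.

7/16

Hana's father's ABO genotype from AB × AB: 1/4 AA, 1/2 AB, 1/4 BB.
Crossing each possibility with the mother BB and summing P(type B): 1/4·0 + 1/2·1/2 + 1/4·1 = 1/2.
Similarly for Rh via the father's Rh distribution: P(Rh+) = 7/8.
Independent loci: 1/2 × 7/8 = 7/16.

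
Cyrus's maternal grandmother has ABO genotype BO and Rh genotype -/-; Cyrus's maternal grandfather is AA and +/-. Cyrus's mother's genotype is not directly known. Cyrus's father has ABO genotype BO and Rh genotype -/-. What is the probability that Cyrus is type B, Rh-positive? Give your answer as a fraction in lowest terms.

3/32

Cyrus's mother's ABO genotype from BO × AA: 1/2 AB, 1/2 AO.
Crossing each possibility with the father BO and summing P(type B): 1/2·1/2 + 1/2·1/4 = 3/8.
Similarly for Rh via the mother's Rh distribution: P(Rh+) = 1/4.
Independent loci: 3/8 × 1/4 = 3/32.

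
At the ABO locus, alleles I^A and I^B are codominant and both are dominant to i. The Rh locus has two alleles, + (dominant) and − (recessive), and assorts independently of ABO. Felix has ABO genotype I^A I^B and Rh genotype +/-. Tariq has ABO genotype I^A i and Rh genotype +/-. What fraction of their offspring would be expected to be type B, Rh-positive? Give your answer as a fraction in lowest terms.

ABO cross I^A I^B × I^A i → offspring phenotypes: 1/2 A, 1/4 B, 1/4 AB.
Rh cross +/- × +/- → 3/4 Rh+, 1/4 Rh-.
Independent loci: P(type B, Rh-positive) = 1/4 × 3/4 = 3/16.

3/16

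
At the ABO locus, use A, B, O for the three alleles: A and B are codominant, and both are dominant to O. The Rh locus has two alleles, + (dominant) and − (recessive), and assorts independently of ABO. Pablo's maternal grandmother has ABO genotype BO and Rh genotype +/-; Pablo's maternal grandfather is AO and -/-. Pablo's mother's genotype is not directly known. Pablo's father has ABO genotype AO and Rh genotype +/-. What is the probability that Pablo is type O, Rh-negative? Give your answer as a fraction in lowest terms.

Pablo's mother's ABO genotype from BO × AO: 1/4 AB, 1/4 AO, 1/4 BO, 1/4 OO.
Crossing each possibility with the father AO and summing P(type O): 1/4·0 + 1/4·1/4 + 1/4·1/4 + 1/4·1/2 = 1/4.
Similarly for Rh via the mother's Rh distribution: P(Rh-) = 3/8.
Independent loci: 1/4 × 3/8 = 3/32.

3/32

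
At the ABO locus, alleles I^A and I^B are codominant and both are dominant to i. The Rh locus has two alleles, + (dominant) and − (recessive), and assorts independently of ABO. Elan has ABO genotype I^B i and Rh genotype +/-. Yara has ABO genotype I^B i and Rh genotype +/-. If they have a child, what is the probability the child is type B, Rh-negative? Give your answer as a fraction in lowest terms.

ABO cross I^B i × I^B i → offspring phenotypes: 1/4 O, 3/4 B.
Rh cross +/- × +/- → 3/4 Rh+, 1/4 Rh-.
Independent loci: P(type B, Rh-negative) = 3/4 × 1/4 = 3/16.

3/16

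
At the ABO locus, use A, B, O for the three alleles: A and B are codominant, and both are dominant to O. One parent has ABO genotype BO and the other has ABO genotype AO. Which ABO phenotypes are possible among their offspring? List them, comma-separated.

Gametes from BO × AO give offspring ABO genotypes AB, AO, BO, OO, i.e. phenotypes O, A, B, AB.

O, A, B, AB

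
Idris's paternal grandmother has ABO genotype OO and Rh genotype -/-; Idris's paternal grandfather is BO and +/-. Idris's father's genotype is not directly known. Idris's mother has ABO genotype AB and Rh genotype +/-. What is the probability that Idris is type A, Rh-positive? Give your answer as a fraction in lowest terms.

15/64

Idris's father's ABO genotype from OO × BO: 1/2 BO, 1/2 OO.
Crossing each possibility with the mother AB and summing P(type A): 1/2·1/4 + 1/2·1/2 = 3/8.
Similarly for Rh via the father's Rh distribution: P(Rh+) = 5/8.
Independent loci: 3/8 × 5/8 = 15/64.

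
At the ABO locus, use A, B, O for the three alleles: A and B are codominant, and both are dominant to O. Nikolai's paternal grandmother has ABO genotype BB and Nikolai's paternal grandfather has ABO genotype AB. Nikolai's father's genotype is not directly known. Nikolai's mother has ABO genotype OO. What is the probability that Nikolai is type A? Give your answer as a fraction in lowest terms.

1/4

Nikolai's father's ABO genotype from BB × AB: 1/2 AB, 1/2 BB.
Crossing each possibility with the mother OO and summing P(type A): 1/2·1/2 + 1/2·0 = 1/4.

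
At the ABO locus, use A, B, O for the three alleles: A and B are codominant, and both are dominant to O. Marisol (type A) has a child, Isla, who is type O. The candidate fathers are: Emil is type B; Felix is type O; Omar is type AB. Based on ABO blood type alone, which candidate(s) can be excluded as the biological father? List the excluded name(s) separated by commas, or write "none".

A candidate is excluded only if no genotype consistent with his phenotype could produce a type O child with a type A mother.
Omar (type AB): no genotype consistent with that phenotype can produce a type-O child with a type-A mother.

Omar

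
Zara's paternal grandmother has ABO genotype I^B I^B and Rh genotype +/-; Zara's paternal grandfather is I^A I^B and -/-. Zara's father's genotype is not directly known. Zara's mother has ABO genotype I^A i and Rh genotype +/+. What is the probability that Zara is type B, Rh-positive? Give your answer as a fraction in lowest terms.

Zara's father's ABO genotype from I^B I^B × I^A I^B: 1/2 I^A I^B, 1/2 I^B I^B.
Crossing each possibility with the mother I^A i and summing P(type B): 1/2·1/4 + 1/2·1/2 = 3/8.
Similarly for Rh via the father's Rh distribution: P(Rh+) = 1.
Independent loci: 3/8 × 1 = 3/8.

3/8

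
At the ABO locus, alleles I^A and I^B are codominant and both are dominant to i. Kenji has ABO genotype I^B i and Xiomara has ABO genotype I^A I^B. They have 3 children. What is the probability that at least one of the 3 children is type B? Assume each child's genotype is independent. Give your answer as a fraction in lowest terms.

7/8

ABO cross I^B i × I^A I^B → 1/4 A, 1/2 B, 1/4 AB.
So P(type B) = 1/2 per child.
P(none) = (1/2)^3 = 1/8; P(at least one) = 1 − 1/8 = 7/8.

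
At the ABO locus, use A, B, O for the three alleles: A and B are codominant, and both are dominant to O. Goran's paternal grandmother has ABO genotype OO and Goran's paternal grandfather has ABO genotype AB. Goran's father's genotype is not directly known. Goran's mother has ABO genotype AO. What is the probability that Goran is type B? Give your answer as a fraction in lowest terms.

Goran's father's ABO genotype from OO × AB: 1/2 AO, 1/2 BO.
Crossing each possibility with the mother AO and summing P(type B): 1/2·0 + 1/2·1/4 = 1/8.

1/8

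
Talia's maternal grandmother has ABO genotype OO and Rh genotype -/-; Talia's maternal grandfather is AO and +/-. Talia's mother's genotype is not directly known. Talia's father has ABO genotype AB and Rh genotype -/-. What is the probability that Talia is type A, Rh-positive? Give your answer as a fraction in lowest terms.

Talia's mother's ABO genotype from OO × AO: 1/2 AO, 1/2 OO.
Crossing each possibility with the father AB and summing P(type A): 1/2·1/2 + 1/2·1/2 = 1/2.
Similarly for Rh via the mother's Rh distribution: P(Rh+) = 1/4.
Independent loci: 1/2 × 1/4 = 1/8.

1/8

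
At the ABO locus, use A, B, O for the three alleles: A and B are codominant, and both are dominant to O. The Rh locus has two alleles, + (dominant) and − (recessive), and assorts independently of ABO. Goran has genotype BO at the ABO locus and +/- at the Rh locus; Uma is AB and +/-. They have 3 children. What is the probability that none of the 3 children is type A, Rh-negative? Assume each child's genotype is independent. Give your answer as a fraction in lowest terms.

ABO cross BO × AB → 1/4 A, 1/2 B, 1/4 AB.
Rh cross +/- × +/- → 3/4 Rh+, 1/4 Rh-; so P(type A, Rh-negative) = 1/4 × 1/4 = 1/16 per child.
P(not type A, Rh-negative) = 15/16 for one child; (15/16)^3 = 3375/4096.

3375/4096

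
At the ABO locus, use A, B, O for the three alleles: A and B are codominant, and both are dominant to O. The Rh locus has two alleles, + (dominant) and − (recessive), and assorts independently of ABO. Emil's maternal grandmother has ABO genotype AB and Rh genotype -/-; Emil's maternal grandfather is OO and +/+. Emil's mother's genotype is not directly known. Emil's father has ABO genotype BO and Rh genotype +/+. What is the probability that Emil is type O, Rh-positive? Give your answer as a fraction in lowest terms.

Emil's mother's ABO genotype from AB × OO: 1/2 AO, 1/2 BO.
Crossing each possibility with the father BO and summing P(type O): 1/2·1/4 + 1/2·1/4 = 1/4.
Similarly for Rh via the mother's Rh distribution: P(Rh+) = 1.
Independent loci: 1/4 × 1 = 1/4.

1/4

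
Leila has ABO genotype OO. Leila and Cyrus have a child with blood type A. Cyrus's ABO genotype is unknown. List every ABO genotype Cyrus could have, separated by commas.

AA, AB, AO

For each candidate genotype of Cyrus, check whether crossing it with OO can produce every observed child phenotype.
  AA → possible child types {A} ✓
  AB → possible child types {A, B} ✓
  AO → possible child types {O, A} ✓
  BB → possible child types {B} ✗
  BO → possible child types {O, B} ✗
  OO → possible child types {O} ✗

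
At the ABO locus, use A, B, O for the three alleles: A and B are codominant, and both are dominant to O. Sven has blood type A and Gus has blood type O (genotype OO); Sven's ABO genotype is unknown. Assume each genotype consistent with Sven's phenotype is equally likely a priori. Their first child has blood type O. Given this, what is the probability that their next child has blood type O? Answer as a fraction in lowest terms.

Possible genotypes: Sven ∈ {AA, AO}; Gus ∈ {OO}.
Weight each parental genotype pair by prior × P(type-O child):
  AO × OO: posterior weight 1; P(next child type O) = 1/2.
Weighted sum = 1/2.

1/2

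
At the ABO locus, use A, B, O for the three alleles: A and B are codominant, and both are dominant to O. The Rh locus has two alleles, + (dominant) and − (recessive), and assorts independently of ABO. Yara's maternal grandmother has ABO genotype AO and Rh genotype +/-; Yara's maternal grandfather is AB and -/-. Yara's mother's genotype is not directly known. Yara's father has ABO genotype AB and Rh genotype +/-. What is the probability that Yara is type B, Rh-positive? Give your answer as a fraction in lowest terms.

Yara's mother's ABO genotype from AO × AB: 1/4 AA, 1/4 AB, 1/4 AO, 1/4 BO.
Crossing each possibility with the father AB and summing P(type B): 1/4·0 + 1/4·1/4 + 1/4·1/4 + 1/4·1/2 = 1/4.
Similarly for Rh via the mother's Rh distribution: P(Rh+) = 5/8.
Independent loci: 1/4 × 5/8 = 5/32.

5/32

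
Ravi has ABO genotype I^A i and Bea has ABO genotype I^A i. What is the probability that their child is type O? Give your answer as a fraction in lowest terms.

1/4

ABO cross I^A i × I^A i → offspring phenotypes: 1/4 O, 3/4 A.
So P(type O) = 1/4.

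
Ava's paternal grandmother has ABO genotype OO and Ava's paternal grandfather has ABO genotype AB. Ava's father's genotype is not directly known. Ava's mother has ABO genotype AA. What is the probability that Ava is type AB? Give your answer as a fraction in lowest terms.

Ava's father's ABO genotype from OO × AB: 1/2 AO, 1/2 BO.
Crossing each possibility with the mother AA and summing P(type AB): 1/2·0 + 1/2·1/2 = 1/4.

1/4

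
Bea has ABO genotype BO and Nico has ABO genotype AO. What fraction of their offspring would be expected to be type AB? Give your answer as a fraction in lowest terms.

ABO cross BO × AO → offspring phenotypes: 1/4 O, 1/4 A, 1/4 B, 1/4 AB.
So P(type AB) = 1/4.

1/4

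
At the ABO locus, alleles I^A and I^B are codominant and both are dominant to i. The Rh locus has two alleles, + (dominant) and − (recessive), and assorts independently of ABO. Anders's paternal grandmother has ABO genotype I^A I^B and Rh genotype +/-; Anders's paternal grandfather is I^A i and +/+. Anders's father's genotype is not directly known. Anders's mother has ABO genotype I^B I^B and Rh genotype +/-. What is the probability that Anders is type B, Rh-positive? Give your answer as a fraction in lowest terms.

Anders's father's ABO genotype from I^A I^B × I^A i: 1/4 I^A I^A, 1/4 I^A I^B, 1/4 I^A i, 1/4 I^B i.
Crossing each possibility with the mother I^B I^B and summing P(type B): 1/4·0 + 1/4·1/2 + 1/4·1/2 + 1/4·1 = 1/2.
Similarly for Rh via the father's Rh distribution: P(Rh+) = 7/8.
Independent loci: 1/2 × 7/8 = 7/16.

7/16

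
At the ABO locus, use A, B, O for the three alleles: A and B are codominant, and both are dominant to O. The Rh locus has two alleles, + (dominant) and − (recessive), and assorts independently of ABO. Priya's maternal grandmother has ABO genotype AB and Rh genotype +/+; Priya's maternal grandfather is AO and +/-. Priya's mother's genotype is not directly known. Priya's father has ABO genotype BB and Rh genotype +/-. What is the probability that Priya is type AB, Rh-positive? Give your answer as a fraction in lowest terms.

7/16

Priya's mother's ABO genotype from AB × AO: 1/4 AA, 1/4 AB, 1/4 AO, 1/4 BO.
Crossing each possibility with the father BB and summing P(type AB): 1/4·1 + 1/4·1/2 + 1/4·1/2 + 1/4·0 = 1/2.
Similarly for Rh via the mother's Rh distribution: P(Rh+) = 7/8.
Independent loci: 1/2 × 7/8 = 7/16.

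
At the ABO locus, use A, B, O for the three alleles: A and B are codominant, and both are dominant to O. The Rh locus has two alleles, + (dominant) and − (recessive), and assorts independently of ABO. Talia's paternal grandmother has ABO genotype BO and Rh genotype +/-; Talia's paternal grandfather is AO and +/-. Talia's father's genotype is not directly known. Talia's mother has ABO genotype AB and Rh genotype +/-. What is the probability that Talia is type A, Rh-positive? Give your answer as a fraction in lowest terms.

Talia's father's ABO genotype from BO × AO: 1/4 AB, 1/4 AO, 1/4 BO, 1/4 OO.
Crossing each possibility with the mother AB and summing P(type A): 1/4·1/4 + 1/4·1/2 + 1/4·1/4 + 1/4·1/2 = 3/8.
Similarly for Rh via the father's Rh distribution: P(Rh+) = 3/4.
Independent loci: 3/8 × 3/4 = 9/32.

9/32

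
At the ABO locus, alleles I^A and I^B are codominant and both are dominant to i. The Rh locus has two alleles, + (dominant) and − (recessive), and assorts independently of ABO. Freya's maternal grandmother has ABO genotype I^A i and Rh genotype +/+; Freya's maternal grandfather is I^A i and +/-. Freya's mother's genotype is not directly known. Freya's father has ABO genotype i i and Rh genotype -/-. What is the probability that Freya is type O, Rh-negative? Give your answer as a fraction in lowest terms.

1/8

Freya's mother's ABO genotype from I^A i × I^A i: 1/4 I^A I^A, 1/2 I^A i, 1/4 i i.
Crossing each possibility with the father i i and summing P(type O): 1/4·0 + 1/2·1/2 + 1/4·1 = 1/2.
Similarly for Rh via the mother's Rh distribution: P(Rh-) = 1/4.
Independent loci: 1/2 × 1/4 = 1/8.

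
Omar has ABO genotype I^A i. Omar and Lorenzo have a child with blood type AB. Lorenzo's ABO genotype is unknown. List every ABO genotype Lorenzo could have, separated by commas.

For each candidate genotype of Lorenzo, check whether crossing it with I^A i can produce every observed child phenotype.
  I^A I^A → possible child types {A} ✗
  I^A I^B → possible child types {A, B, AB} ✓
  I^A i → possible child types {O, A} ✗
  I^B I^B → possible child types {B, AB} ✓
  I^B i → possible child types {O, A, B, AB} ✓
  i i → possible child types {O, A} ✗

I^A I^B, I^B I^B, I^B i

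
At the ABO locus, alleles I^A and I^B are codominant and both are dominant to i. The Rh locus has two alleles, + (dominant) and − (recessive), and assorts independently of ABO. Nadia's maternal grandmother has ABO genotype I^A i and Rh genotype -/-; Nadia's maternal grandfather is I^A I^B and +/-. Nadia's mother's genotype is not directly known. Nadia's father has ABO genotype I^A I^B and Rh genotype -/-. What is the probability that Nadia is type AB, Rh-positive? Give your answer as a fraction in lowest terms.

3/32

Nadia's mother's ABO genotype from I^A i × I^A I^B: 1/4 I^A I^A, 1/4 I^A I^B, 1/4 I^A i, 1/4 I^B i.
Crossing each possibility with the father I^A I^B and summing P(type AB): 1/4·1/2 + 1/4·1/2 + 1/4·1/4 + 1/4·1/4 = 3/8.
Similarly for Rh via the mother's Rh distribution: P(Rh+) = 1/4.
Independent loci: 3/8 × 1/4 = 3/32.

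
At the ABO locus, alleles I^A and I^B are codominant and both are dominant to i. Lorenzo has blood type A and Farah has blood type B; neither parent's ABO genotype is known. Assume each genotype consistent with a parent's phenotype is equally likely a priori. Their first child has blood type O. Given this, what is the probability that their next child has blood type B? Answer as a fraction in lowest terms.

1/4

Possible genotypes: Lorenzo ∈ {I^A I^A, I^A i}; Farah ∈ {I^B I^B, I^B i}.
Weight each parental genotype pair by prior × P(type-O child):
  I^A i × I^B i: posterior weight 1; P(next child type B) = 1/4.
Weighted sum = 1/4.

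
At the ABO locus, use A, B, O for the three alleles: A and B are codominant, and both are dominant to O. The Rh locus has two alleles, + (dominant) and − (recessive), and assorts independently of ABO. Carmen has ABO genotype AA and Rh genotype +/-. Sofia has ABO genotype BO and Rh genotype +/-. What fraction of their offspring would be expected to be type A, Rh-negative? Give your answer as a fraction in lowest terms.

1/8

ABO cross AA × BO → offspring phenotypes: 1/2 A, 1/2 AB.
Rh cross +/- × +/- → 3/4 Rh+, 1/4 Rh-.
Independent loci: P(type A, Rh-negative) = 1/2 × 1/4 = 1/8.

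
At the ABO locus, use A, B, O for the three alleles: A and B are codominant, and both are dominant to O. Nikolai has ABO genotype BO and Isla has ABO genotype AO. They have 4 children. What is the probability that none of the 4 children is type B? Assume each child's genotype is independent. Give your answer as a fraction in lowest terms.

ABO cross BO × AO → 1/4 O, 1/4 A, 1/4 B, 1/4 AB.
So P(type B) = 1/4 per child.
P(not type B) = 3/4 for one child; (3/4)^4 = 81/256.

81/256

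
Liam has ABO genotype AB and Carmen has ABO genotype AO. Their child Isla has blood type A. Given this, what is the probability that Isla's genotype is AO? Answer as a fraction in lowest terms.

1/2

Cross AB × AO → 1/4 AA, 1/4 AB, 1/4 AO, 1/4 BO.
Type-A genotypes among offspring: AA (1/4), AO (1/4); total 1/2.
P(AO | type A) = (1/4) / (1/2) = 1/2.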